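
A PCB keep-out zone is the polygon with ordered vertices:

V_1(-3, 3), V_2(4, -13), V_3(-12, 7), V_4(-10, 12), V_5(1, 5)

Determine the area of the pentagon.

109.5

Apply the shoelace formula: 2A = Σ (x_i·y_{i+1} − x_{i+1}·y_i), indices taken mod 5.
Σ = (27) + (-128) + (-74) + (-62) + (18) = -219
Area = |Σ|/2 = 109.5.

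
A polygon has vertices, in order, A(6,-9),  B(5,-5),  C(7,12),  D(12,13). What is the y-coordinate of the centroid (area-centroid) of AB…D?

Apply the shoelace (surveyor's) formula. First the cross-terms c_i = x_i·y_{i+1} − x_{i+1}·y_i:
  15, 95, -53, -186  ⇒  2A = -129, A = -64.5.
Then Σ (y_i + y_{i+1})·c_i = -1614, so ȳ = -1614 / (6·(-64.5)) = 538/129.

538/129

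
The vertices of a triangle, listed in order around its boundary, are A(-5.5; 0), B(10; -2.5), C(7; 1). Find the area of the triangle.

23.375

Apply the shoelace formula: 2A = Σ (x_i·y_{i+1} − x_{i+1}·y_i), indices taken mod 3.
Σ = (13.75) + (27.5) + (5.5) = 46.75
Area = |Σ|/2 = 23.375.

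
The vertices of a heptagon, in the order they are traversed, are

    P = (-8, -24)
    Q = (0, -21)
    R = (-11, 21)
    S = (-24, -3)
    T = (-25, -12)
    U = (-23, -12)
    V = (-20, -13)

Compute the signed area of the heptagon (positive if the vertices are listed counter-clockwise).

Apply the surveyor's formula: 2A = Σ (x_i·y_{i+1} − x_{i+1}·y_i), indices taken mod 7.
Cross-terms: 168, -231, 537, 213, 24, 59, 376  ⇒  Σ = 1146
Signed area = Σ/2 = 573 (positive ⇒ counter-clockwise traversal).

573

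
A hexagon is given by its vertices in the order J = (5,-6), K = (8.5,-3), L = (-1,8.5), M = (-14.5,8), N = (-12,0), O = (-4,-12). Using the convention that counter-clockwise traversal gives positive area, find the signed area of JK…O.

272.25

Σ = (36) + (69.25) + (115.25) + (96) + (144) + (84) = 544.5
Signed area = Σ/2 = 272.25 (positive ⇒ counter-clockwise traversal).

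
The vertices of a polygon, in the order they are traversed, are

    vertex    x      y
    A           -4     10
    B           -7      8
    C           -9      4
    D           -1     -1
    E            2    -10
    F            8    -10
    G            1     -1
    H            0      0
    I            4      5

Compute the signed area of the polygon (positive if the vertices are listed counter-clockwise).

Σ = (38) + (44) + (13) + (12) + (60) + (2) + (0) + (0) + (60) = 229
Signed area = Σ/2 = 114.5 (positive ⇒ counter-clockwise traversal).

114.5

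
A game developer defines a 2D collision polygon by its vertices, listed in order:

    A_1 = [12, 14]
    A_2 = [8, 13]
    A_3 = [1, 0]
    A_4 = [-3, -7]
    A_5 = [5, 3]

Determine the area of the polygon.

Apply Gauss's area formula: 2A = Σ (x_i·y_{i+1} − x_{i+1}·y_i), indices taken mod 5.
Σ = (44) + (-13) + (-7) + (26) + (34) = 84
Area = |Σ|/2 = 42.

42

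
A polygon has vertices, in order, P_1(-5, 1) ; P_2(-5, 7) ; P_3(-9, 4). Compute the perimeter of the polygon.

|P_1P_2| = √((0)² + (6)²) = √36 = 6
|P_2P_3| = √((-4)² + (-3)²) = √25 = 5
|P_3P_1| = √((4)² + (-3)²) = √25 = 5
Perimeter = 6 + 5 + 5 = 16.

16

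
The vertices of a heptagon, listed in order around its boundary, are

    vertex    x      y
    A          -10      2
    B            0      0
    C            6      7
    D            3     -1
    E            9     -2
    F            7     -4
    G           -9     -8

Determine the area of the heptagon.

118

Apply the shoelace (surveyor's) formula: 2A = Σ (x_i·y_{i+1} − x_{i+1}·y_i), indices taken mod 7.
Σ = (0) + (0) + (-27) + (3) + (-22) + (-92) + (-98) = -236
Area = |Σ|/2 = 118.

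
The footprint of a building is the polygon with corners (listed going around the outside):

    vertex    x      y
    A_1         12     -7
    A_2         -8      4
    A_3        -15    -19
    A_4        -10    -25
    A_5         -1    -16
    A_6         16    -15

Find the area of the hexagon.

431.5

Apply the shoelace (surveyor's) formula: 2A = Σ (x_i·y_{i+1} − x_{i+1}·y_i), indices taken mod 6.
Σ = (-8) + (212) + (185) + (135) + (271) + (68) = 863
Area = |Σ|/2 = 431.5.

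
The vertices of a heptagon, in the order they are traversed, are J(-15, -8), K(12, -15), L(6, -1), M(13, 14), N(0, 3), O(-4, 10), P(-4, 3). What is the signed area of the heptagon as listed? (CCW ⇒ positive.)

326

Apply the shoelace formula: 2A = Σ (x_i·y_{i+1} − x_{i+1}·y_i), indices taken mod 7.
Cross-terms: 321, 78, 97, 39, 12, 28, 77  ⇒  Σ = 652
Signed area = Σ/2 = 326 (positive ⇒ counter-clockwise traversal).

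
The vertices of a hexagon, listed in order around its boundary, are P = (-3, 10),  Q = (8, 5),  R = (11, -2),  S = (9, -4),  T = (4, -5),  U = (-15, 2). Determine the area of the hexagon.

216

Apply the shoelace formula: 2A = Σ (x_i·y_{i+1} − x_{i+1}·y_i), indices taken mod 6.
P→Q: (-3)(5) − (8)(10) = -95
Q→R: (8)(-2) − (11)(5) = -71
R→S: (11)(-4) − (9)(-2) = -26
S→T: (9)(-5) − (4)(-4) = -29
T→U: (4)(2) − (-15)(-5) = -67
U→P: (-15)(10) − (-3)(2) = -144
Σ = -432
Area = |Σ|/2 = 216.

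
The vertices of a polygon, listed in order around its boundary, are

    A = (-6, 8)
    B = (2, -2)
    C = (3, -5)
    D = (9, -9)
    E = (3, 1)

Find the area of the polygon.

38

Σ = (-4) + (-4) + (18) + (36) + (30) = 76
Area = |Σ|/2 = 38.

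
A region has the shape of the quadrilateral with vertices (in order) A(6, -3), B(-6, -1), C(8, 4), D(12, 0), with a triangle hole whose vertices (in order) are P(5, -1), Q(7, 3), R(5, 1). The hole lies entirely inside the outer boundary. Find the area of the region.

60

Outer boundary:
Σ = (-24) + (-16) + (-48) + (-36) = -124
Area = |Σ|/2 = 62.
Hole:
Apply Gauss's area formula: 2A = Σ (x_i·y_{i+1} − x_{i+1}·y_i), indices taken mod 3.
Σ = (22) + (-8) + (-10) = 4
Area = |Σ|/2 = 2.
Net area = 62 − 2 = 60.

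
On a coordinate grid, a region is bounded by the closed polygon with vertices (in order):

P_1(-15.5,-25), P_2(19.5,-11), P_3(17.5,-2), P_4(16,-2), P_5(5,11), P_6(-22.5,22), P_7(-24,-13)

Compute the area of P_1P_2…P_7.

Cross-terms: 658, 153.5, -3, 186, 357.5, 820.5, 398.5  ⇒  Σ = 2571
Area = |Σ|/2 = 1285.5.

1285.5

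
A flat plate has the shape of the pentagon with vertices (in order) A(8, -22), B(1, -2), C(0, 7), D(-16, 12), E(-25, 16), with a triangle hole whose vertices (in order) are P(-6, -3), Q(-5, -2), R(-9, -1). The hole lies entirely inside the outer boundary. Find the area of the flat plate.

293

Outer boundary:
A→B: (8)(-2) − (1)(-22) = 6
B→C: (1)(7) − (0)(-2) = 7
C→D: (0)(12) − (-16)(7) = 112
D→E: (-16)(16) − (-25)(12) = 44
E→A: (-25)(-22) − (8)(16) = 422
Σ = 591
Area = |Σ|/2 = 295.5.
Hole:
Apply Gauss's area formula: 2A = Σ (x_i·y_{i+1} − x_{i+1}·y_i), indices taken mod 3.
Σ = (-3) + (-13) + (21) = 5
Area = |Σ|/2 = 2.5.
Net area = 295.5 − 2.5 = 293.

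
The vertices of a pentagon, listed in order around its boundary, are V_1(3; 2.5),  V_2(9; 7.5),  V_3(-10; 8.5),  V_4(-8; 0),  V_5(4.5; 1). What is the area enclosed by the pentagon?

Σ = (0) + (151.5) + (68) + (-8) + (8.25) = 219.75
Area = |Σ|/2 = 109.875.

109.875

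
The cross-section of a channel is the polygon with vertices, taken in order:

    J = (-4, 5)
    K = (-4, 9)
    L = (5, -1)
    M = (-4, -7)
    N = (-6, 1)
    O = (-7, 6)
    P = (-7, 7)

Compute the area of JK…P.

92.5

Apply the surveyor's formula: 2A = Σ (x_i·y_{i+1} − x_{i+1}·y_i), indices taken mod 7.
Σ = (-16) + (-41) + (-39) + (-46) + (-29) + (-7) + (-7) = -185
Area = |Σ|/2 = 92.5.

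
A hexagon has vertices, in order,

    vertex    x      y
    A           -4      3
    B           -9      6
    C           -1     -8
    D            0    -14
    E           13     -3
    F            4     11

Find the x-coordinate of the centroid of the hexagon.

Apply the shoelace formula. First the cross-terms c_i = x_i·y_{i+1} − x_{i+1}·y_i:
  3, 78, 14, 182, 155, 56  ⇒  2A = 488, A = 244.
Then Σ (x_i + x_{i+1})·c_i = 4168, so x̄ = 4168 / (6·244) = 521/183.

521/183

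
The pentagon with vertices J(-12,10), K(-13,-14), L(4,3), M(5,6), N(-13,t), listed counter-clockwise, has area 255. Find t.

14

Write out the shoelace sum; only the two edges meeting at N involve t:
2·Area = [(5·t − (-13)·6) + ((-13)·10 − (-12)·t)] + 324
       = 17·t + 272 = 510
⇒ t = 14.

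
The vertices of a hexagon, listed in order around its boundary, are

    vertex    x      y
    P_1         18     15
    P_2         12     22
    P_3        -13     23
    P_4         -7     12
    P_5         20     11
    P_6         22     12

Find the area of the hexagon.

Apply Gauss's area formula: 2A = Σ (x_i·y_{i+1} − x_{i+1}·y_i), indices taken mod 6.
Cross-terms: 216, 562, 5, -317, -2, 114  ⇒  Σ = 578
Area = |Σ|/2 = 289.

289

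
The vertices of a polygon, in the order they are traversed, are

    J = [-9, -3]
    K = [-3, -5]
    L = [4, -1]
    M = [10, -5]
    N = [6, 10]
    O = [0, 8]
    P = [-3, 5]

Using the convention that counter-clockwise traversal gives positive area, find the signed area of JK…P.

Σ = (36) + (23) + (-10) + (130) + (48) + (24) + (54) = 305
Signed area = Σ/2 = 152.5 (positive ⇒ counter-clockwise traversal).

152.5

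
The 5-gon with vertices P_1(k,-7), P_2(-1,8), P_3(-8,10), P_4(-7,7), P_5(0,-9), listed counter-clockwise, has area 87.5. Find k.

The doubled signed area Σ (x_i y_{i+1} − x_{i+1} y_i) is linear in k.
With k=0 it equals 124; the coefficient of k is 17 (from the two edges through P_1).
So 17·k + 124 = 2·87.5 = 175 ⇒ k = 3.

3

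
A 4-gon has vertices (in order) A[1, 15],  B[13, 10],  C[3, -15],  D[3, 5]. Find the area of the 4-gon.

Apply the surveyor's formula: 2A = Σ (x_i·y_{i+1} − x_{i+1}·y_i), indices taken mod 4.
A→B: (1)(10) − (13)(15) = -185
B→C: (13)(-15) − (3)(10) = -225
C→D: (3)(5) − (3)(-15) = 60
D→A: (3)(15) − (1)(5) = 40
Σ = -310
Area = |Σ|/2 = 155.

155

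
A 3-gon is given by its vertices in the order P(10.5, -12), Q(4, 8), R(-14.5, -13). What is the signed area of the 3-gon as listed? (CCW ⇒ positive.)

253.25

Apply Gauss's area formula: 2A = Σ (x_i·y_{i+1} − x_{i+1}·y_i), indices taken mod 3.
Σ = (132) + (64) + (310.5) = 506.5
Signed area = Σ/2 = 253.25 (positive ⇒ counter-clockwise traversal).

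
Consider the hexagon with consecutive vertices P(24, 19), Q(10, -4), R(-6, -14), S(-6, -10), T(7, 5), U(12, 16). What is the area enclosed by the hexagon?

269

Apply the shoelace formula: 2A = Σ (x_i·y_{i+1} − x_{i+1}·y_i), indices taken mod 6.
P→Q: (24)(-4) − (10)(19) = -286
Q→R: (10)(-14) − (-6)(-4) = -164
R→S: (-6)(-10) − (-6)(-14) = -24
S→T: (-6)(5) − (7)(-10) = 40
T→U: (7)(16) − (12)(5) = 52
U→P: (12)(19) − (24)(16) = -156
Σ = -538
Area = |Σ|/2 = 269.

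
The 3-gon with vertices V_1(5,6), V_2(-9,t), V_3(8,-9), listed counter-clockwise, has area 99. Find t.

The doubled signed area Σ (x_i y_{i+1} − x_{i+1} y_i) is linear in t.
With t=0 it equals 228; the coefficient of t is -3 (from the two edges through V_2).
So -3·t + 228 = 2·99 = 198 ⇒ t = 10.

10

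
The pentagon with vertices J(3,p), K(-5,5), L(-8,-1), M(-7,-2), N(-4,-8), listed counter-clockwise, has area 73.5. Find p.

6

The doubled signed area Σ (x_i y_{i+1} − x_{i+1} y_i) is linear in p.
With p=0 it equals 141; the coefficient of p is 1 (from the two edges through J).
So 1·p + 141 = 2·73.5 = 147 ⇒ p = 6.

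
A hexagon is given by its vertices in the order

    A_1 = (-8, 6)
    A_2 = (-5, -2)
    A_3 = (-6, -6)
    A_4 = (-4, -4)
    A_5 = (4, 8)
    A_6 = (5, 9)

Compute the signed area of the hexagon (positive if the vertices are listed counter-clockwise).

73

Cross-terms: 46, 18, 0, -16, -4, 102  ⇒  Σ = 146
Signed area = Σ/2 = 73 (positive ⇒ counter-clockwise traversal).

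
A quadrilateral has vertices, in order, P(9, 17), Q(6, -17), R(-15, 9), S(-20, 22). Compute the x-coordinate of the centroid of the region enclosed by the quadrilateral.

Apply the surveyor's formula. First the cross-terms c_i = x_i·y_{i+1} − x_{i+1}·y_i:
  -255, -201, -150, -538  ⇒  2A = -1144, A = -572.
Then Σ (x_i + x_{i+1})·c_i = 9152, so x̄ = 9152 / (6·(-572)) = -8/3.

-8/3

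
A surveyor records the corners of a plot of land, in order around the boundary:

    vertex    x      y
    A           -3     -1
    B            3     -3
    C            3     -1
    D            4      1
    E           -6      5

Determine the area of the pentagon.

36

Apply the shoelace formula: 2A = Σ (x_i·y_{i+1} − x_{i+1}·y_i), indices taken mod 5.
Σ = (12) + (6) + (7) + (26) + (21) = 72
Area = |Σ|/2 = 36.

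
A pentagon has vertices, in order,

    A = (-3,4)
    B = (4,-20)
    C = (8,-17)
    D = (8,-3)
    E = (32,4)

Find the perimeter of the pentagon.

104

|AB| = √((7)² + (-24)²) = √625 = 25
|BC| = √((4)² + (3)²) = √25 = 5
|CD| = √((0)² + (14)²) = √196 = 14
|DE| = √((24)² + (7)²) = √625 = 25
|EA| = √((-35)² + (0)²) = √1225 = 35
Perimeter = 25 + 5 + 14 + 25 + 35 = 104.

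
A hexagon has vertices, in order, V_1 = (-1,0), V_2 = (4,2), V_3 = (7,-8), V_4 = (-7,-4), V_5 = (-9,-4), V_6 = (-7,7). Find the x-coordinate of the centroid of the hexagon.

-127/84

Apply the shoelace (surveyor's) formula. First the cross-terms c_i = x_i·y_{i+1} − x_{i+1}·y_i:
  -2, -46, -84, -8, -91, 7  ⇒  2A = -224, A = -112.
Then Σ (x_i + x_{i+1})·c_i = 1016, so x̄ = 1016 / (6·(-112)) = -127/84.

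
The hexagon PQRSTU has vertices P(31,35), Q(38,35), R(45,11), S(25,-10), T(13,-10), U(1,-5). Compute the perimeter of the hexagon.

136

|PQ| = √((7)² + (0)²) = √49 = 7
|QR| = √((7)² + (-24)²) = √625 = 25
|RS| = √((-20)² + (-21)²) = √841 = 29
|ST| = √((-12)² + (0)²) = √144 = 12
|TU| = √((-12)² + (5)²) = √169 = 13
|UP| = √((30)² + (40)²) = √2500 = 50
Perimeter = 7 + 25 + 29 + 12 + 13 + 50 = 136.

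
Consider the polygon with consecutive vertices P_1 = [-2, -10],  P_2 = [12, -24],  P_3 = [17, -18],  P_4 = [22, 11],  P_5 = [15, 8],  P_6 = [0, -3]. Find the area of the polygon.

Σ = (168) + (192) + (583) + (11) + (-45) + (-6) = 903
Area = |Σ|/2 = 451.5.

451.5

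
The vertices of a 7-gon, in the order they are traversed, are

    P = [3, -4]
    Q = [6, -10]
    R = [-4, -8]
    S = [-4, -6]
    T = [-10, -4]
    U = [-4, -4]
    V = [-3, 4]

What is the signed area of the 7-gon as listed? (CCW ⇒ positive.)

-75

Apply Gauss's area formula: 2A = Σ (x_i·y_{i+1} − x_{i+1}·y_i), indices taken mod 7.
Σ = (-6) + (-88) + (-8) + (-44) + (24) + (-28) + (0) = -150
Signed area = Σ/2 = -75 (negative ⇒ clockwise traversal).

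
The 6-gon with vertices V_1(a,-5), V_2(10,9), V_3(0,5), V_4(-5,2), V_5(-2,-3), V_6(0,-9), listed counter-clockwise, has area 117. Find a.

Write out the shoelace sum; only the two edges meeting at V_1 involve a:
2·Area = [(0·(-5) − a·(-9)) + (a·9 − 10·(-5))] + 112
       = 18·a + 162 = 234
⇒ a = 4.

4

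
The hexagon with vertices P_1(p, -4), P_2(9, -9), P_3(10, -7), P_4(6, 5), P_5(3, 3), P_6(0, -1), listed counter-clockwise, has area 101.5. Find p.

The doubled signed area Σ (x_i y_{i+1} − x_{i+1} y_i) is linear in p.
With p=0 it equals 155; the coefficient of p is -8 (from the two edges through P_1).
So -8·p + 155 = 2·101.5 = 203 ⇒ p = -6.

-6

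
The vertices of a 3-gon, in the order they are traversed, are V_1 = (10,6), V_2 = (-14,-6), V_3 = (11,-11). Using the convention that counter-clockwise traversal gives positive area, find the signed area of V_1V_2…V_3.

210

Apply the surveyor's formula: 2A = Σ (x_i·y_{i+1} − x_{i+1}·y_i), indices taken mod 3.
Σ = (24) + (220) + (176) = 420
Signed area = Σ/2 = 210 (positive ⇒ counter-clockwise traversal).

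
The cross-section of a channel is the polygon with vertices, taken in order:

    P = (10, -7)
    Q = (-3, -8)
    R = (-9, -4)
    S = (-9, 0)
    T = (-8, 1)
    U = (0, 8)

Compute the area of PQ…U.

Apply the surveyor's formula: 2A = Σ (x_i·y_{i+1} − x_{i+1}·y_i), indices taken mod 6.
P→Q: (10)(-8) − (-3)(-7) = -101
Q→R: (-3)(-4) − (-9)(-8) = -60
R→S: (-9)(0) − (-9)(-4) = -36
S→T: (-9)(1) − (-8)(0) = -9
T→U: (-8)(8) − (0)(1) = -64
U→P: (0)(-7) − (10)(8) = -80
Σ = -350
Area = |Σ|/2 = 175.

175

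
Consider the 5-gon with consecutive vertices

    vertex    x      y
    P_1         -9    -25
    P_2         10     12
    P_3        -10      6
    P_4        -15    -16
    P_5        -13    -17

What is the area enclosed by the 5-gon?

Apply the surveyor's formula: 2A = Σ (x_i·y_{i+1} − x_{i+1}·y_i), indices taken mod 5.
Σ = (142) + (180) + (250) + (47) + (172) = 791
Area = |Σ|/2 = 395.5.

395.5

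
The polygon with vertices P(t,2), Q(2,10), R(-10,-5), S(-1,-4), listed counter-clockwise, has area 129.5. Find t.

10

Write out the shoelace sum; only the two edges meeting at P involve t:
2·Area = [((-1)·2 − t·(-4)) + (t·10 − 2·2)] + 125
       = 14·t + 119 = 259
⇒ t = 10.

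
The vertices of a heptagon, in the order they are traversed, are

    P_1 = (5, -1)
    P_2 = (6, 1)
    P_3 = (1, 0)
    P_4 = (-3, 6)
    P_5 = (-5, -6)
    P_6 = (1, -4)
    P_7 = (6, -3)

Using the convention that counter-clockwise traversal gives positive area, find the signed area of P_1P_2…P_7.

Σ = (11) + (-1) + (6) + (48) + (26) + (21) + (9) = 120
Signed area = Σ/2 = 60 (positive ⇒ counter-clockwise traversal).

60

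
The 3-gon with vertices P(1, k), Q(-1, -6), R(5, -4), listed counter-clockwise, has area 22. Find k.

The doubled signed area Σ (x_i y_{i+1} − x_{i+1} y_i) is linear in k.
With k=0 it equals 32; the coefficient of k is 6 (from the two edges through P).
So 6·k + 32 = 2·22 = 44 ⇒ k = 2.

2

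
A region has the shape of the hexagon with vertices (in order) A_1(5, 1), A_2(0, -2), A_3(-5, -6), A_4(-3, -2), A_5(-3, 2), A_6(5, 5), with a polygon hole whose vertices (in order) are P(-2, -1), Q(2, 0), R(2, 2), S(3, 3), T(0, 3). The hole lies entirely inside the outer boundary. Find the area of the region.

Outer boundary:
Apply the shoelace (surveyor's) formula: 2A = Σ (x_i·y_{i+1} − x_{i+1}·y_i), indices taken mod 6.
Cross-terms: -10, -10, -8, -12, -25, -20  ⇒  Σ = -85
Area = |Σ|/2 = 42.5.
Hole:
Apply the surveyor's formula: 2A = Σ (x_i·y_{i+1} − x_{i+1}·y_i), indices taken mod 5.
P→Q: (-2)(0) − (2)(-1) = 2
Q→R: (2)(2) − (2)(0) = 4
R→S: (2)(3) − (3)(2) = 0
S→T: (3)(3) − (0)(3) = 9
T→P: (0)(-1) − (-2)(3) = 6
Σ = 21
Area = |Σ|/2 = 10.5.
Net area = 42.5 − 10.5 = 32.

32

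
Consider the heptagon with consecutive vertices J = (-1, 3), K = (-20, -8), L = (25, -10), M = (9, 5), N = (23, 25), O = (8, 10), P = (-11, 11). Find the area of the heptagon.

499.5

Apply the surveyor's formula: 2A = Σ (x_i·y_{i+1} − x_{i+1}·y_i), indices taken mod 7.
J→K: (-1)(-8) − (-20)(3) = 68
K→L: (-20)(-10) − (25)(-8) = 400
L→M: (25)(5) − (9)(-10) = 215
M→N: (9)(25) − (23)(5) = 110
N→O: (23)(10) − (8)(25) = 30
O→P: (8)(11) − (-11)(10) = 198
P→J: (-11)(3) − (-1)(11) = -22
Σ = 999
Area = |Σ|/2 = 499.5.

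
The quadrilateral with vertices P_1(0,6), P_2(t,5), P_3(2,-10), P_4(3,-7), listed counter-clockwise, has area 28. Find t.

The doubled signed area Σ (x_i y_{i+1} − x_{i+1} y_i) is linear in t.
With t=0 it equals 24; the coefficient of t is -16 (from the two edges through P_2).
So -16·t + 24 = 2·28 = 56 ⇒ t = -2.

-2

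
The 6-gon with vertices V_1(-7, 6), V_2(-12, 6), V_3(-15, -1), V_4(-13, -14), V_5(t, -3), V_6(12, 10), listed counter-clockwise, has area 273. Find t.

The doubled signed area Σ (x_i y_{i+1} − x_{i+1} y_i) is linear in t.
With t=0 it equals 546; the coefficient of t is 24 (from the two edges through V_5).
So 24·t + 546 = 2·273 = 546 ⇒ t = 0.

0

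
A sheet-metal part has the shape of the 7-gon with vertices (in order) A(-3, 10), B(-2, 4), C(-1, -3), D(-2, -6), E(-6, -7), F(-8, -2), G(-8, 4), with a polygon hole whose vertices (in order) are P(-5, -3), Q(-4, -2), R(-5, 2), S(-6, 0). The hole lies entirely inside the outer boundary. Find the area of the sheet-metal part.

77

Outer boundary:
Σ = (8) + (10) + (0) + (-22) + (-44) + (-48) + (-68) = -164
Area = |Σ|/2 = 82.
Hole:
Cross-terms: -2, -18, 12, 18  ⇒  Σ = 10
Area = |Σ|/2 = 5.
Net area = 82 − 5 = 77.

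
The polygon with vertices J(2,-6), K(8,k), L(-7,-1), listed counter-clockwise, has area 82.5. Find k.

9

The doubled signed area Σ (x_i y_{i+1} − x_{i+1} y_i) is linear in k.
With k=0 it equals 84; the coefficient of k is 9 (from the two edges through K).
So 9·k + 84 = 2·82.5 = 165 ⇒ k = 9.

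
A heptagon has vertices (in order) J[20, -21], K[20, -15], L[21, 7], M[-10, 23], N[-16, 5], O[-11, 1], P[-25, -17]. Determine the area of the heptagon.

1281

Apply the shoelace formula: 2A = Σ (x_i·y_{i+1} − x_{i+1}·y_i), indices taken mod 7.
J→K: (20)(-15) − (20)(-21) = 120
K→L: (20)(7) − (21)(-15) = 455
L→M: (21)(23) − (-10)(7) = 553
M→N: (-10)(5) − (-16)(23) = 318
N→O: (-16)(1) − (-11)(5) = 39
O→P: (-11)(-17) − (-25)(1) = 212
P→J: (-25)(-21) − (20)(-17) = 865
Σ = 2562
Area = |Σ|/2 = 1281.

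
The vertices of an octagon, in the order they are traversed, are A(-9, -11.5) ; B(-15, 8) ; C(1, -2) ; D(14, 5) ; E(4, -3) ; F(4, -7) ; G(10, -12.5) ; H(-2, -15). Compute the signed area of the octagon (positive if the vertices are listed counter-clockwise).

-267.25

Apply the shoelace formula: 2A = Σ (x_i·y_{i+1} − x_{i+1}·y_i), indices taken mod 8.
Cross-terms: -244.5, 22, 33, -62, -16, 20, -175, -112  ⇒  Σ = -534.5
Signed area = Σ/2 = -267.25 (negative ⇒ clockwise traversal).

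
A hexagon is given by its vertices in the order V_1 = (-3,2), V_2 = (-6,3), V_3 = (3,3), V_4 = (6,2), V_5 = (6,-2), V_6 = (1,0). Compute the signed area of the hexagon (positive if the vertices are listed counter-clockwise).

-28

Apply the surveyor's formula: 2A = Σ (x_i·y_{i+1} − x_{i+1}·y_i), indices taken mod 6.
Σ = (3) + (-27) + (-12) + (-24) + (2) + (2) = -56
Signed area = Σ/2 = -28 (negative ⇒ clockwise traversal).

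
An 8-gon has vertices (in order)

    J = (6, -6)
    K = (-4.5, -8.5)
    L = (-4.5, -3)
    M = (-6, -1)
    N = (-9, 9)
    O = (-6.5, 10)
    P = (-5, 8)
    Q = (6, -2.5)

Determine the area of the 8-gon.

134.625

Cross-terms: -78, -24.75, -13.5, -63, -31.5, -2, -35.5, -21  ⇒  Σ = -269.25
Area = |Σ|/2 = 134.625.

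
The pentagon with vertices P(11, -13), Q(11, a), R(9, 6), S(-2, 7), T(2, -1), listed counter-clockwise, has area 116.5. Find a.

-12

Write out the shoelace sum; only the two edges meeting at Q involve a:
2·Area = [(11·a − 11·(-13)) + (11·6 − 9·a)] + 48
       = 2·a + 257 = 233
⇒ a = -12.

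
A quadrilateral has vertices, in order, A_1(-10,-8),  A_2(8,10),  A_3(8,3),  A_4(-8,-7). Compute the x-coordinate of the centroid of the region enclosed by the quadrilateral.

Apply the shoelace (surveyor's) formula. First the cross-terms c_i = x_i·y_{i+1} − x_{i+1}·y_i:
  -36, -56, -32, -6  ⇒  2A = -130, A = -65.
Then Σ (x_i + x_{i+1})·c_i = -716, so x̄ = -716 / (6·(-65)) = 358/195.

358/195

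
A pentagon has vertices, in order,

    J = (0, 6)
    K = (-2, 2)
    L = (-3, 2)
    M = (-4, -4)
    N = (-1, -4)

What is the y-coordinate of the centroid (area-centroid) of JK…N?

Apply the surveyor's formula. First the cross-terms c_i = x_i·y_{i+1} − x_{i+1}·y_i:
  12, 2, 20, 12, -6  ⇒  2A = 40, A = 20.
Then Σ (y_i + y_{i+1})·c_i = -44, so ȳ = -44 / (6·20) = -11/30.

-11/30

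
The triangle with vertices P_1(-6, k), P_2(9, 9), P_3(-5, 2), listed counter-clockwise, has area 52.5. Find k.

Write out the shoelace sum; only the two edges meeting at P_1 involve k:
2·Area = [((-5)·k − (-6)·2) + ((-6)·9 − 9·k)] + 63
       = -14·k + 21 = 105
⇒ k = -6.

-6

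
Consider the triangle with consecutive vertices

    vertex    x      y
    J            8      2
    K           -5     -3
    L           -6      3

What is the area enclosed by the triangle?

41.5

Apply the shoelace formula: 2A = Σ (x_i·y_{i+1} − x_{i+1}·y_i), indices taken mod 3.
Σ = (-14) + (-33) + (-36) = -83
Area = |Σ|/2 = 41.5.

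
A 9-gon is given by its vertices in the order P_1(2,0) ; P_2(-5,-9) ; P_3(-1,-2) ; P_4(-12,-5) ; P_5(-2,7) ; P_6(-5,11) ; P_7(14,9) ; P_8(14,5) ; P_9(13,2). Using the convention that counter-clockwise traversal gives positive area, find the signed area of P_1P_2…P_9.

-206.5

Apply Gauss's area formula: 2A = Σ (x_i·y_{i+1} − x_{i+1}·y_i), indices taken mod 9.
Cross-terms: -18, 1, -19, -94, 13, -199, -56, -37, -4  ⇒  Σ = -413
Signed area = Σ/2 = -206.5 (negative ⇒ clockwise traversal).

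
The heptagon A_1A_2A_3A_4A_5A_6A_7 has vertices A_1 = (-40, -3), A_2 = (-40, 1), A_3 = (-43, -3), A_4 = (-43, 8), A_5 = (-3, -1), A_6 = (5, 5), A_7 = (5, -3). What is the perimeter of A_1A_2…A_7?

124

|A_1A_2| = √((0)² + (4)²) = √16 = 4
|A_2A_3| = √((-3)² + (-4)²) = √25 = 5
|A_3A_4| = √((0)² + (11)²) = √121 = 11
|A_4A_5| = √((40)² + (-9)²) = √1681 = 41
|A_5A_6| = √((8)² + (6)²) = √100 = 10
|A_6A_7| = √((0)² + (-8)²) = √64 = 8
|A_7A_1| = √((-45)² + (0)²) = √2025 = 45
Perimeter = 4 + 5 + 11 + 41 + 10 + 8 + 45 = 124.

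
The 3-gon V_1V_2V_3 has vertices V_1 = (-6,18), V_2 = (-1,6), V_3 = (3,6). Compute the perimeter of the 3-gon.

32

|V_1V_2| = √((5)² + (-12)²) = √169 = 13
|V_2V_3| = √((4)² + (0)²) = √16 = 4
|V_3V_1| = √((-9)² + (12)²) = √225 = 15
Perimeter = 13 + 4 + 15 = 32.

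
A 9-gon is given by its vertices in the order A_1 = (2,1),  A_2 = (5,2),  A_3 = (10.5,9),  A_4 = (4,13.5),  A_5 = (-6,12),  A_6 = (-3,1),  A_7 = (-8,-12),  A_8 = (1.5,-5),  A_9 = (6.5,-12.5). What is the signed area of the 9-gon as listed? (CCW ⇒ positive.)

217.5

Apply the shoelace formula: 2A = Σ (x_i·y_{i+1} − x_{i+1}·y_i), indices taken mod 9.
Cross-terms: -1, 24, 105.75, 129, 30, 44, 58, 13.75, 31.5  ⇒  Σ = 435
Signed area = Σ/2 = 217.5 (positive ⇒ counter-clockwise traversal).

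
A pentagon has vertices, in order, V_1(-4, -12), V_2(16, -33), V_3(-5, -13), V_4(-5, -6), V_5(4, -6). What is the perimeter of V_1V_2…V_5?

|V_1V_2| = √((20)² + (-21)²) = √841 = 29
|V_2V_3| = √((-21)² + (20)²) = √841 = 29
|V_3V_4| = √((0)² + (7)²) = √49 = 7
|V_4V_5| = √((9)² + (0)²) = √81 = 9
|V_5V_1| = √((-8)² + (-6)²) = √100 = 10
Perimeter = 29 + 29 + 7 + 9 + 10 = 84.

84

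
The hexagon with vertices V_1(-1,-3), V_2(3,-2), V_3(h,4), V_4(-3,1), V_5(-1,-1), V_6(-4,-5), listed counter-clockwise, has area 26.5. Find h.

The doubled signed area Σ (x_i y_{i+1} − x_{i+1} y_i) is linear in h.
With h=0 it equals 47; the coefficient of h is 3 (from the two edges through V_3).
So 3·h + 47 = 2·26.5 = 53 ⇒ h = 2.

2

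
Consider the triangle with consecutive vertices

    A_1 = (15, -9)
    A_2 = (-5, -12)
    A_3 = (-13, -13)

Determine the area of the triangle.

Apply the shoelace (surveyor's) formula: 2A = Σ (x_i·y_{i+1} − x_{i+1}·y_i), indices taken mod 3.
Σ = (-225) + (-91) + (312) = -4
Area = |Σ|/2 = 2.

2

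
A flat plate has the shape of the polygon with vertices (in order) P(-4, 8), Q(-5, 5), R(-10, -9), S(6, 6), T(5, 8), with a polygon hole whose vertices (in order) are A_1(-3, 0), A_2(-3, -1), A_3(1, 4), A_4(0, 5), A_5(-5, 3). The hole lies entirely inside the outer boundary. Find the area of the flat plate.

Outer boundary:
Σ = (20) + (95) + (-6) + (18) + (72) = 199
Area = |Σ|/2 = 99.5.
Hole:
Σ = (3) + (-11) + (5) + (25) + (9) = 31
Area = |Σ|/2 = 15.5.
Net area = 99.5 − 15.5 = 84.

84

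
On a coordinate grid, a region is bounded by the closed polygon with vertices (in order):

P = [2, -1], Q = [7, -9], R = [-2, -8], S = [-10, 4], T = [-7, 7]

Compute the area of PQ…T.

111

Apply Gauss's area formula: 2A = Σ (x_i·y_{i+1} − x_{i+1}·y_i), indices taken mod 5.
Cross-terms: -11, -74, -88, -42, -7  ⇒  Σ = -222
Area = |Σ|/2 = 111.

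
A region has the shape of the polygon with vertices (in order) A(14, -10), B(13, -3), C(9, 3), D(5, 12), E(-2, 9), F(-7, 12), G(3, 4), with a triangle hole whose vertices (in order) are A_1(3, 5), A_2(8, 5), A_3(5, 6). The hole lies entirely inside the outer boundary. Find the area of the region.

Outer boundary:
A→B: (14)(-3) − (13)(-10) = 88
B→C: (13)(3) − (9)(-3) = 66
C→D: (9)(12) − (5)(3) = 93
D→E: (5)(9) − (-2)(12) = 69
E→F: (-2)(12) − (-7)(9) = 39
F→G: (-7)(4) − (3)(12) = -64
G→A: (3)(-10) − (14)(4) = -86
Σ = 205
Area = |Σ|/2 = 102.5.
Hole:
Σ = (-25) + (23) + (7) = 5
Area = |Σ|/2 = 2.5.
Net area = 102.5 − 2.5 = 100.

100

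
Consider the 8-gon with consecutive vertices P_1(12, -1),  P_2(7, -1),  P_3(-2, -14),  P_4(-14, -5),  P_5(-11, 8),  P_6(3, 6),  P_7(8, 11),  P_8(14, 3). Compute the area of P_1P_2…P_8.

Apply Gauss's area formula: 2A = Σ (x_i·y_{i+1} − x_{i+1}·y_i), indices taken mod 8.
Σ = (-5) + (-100) + (-186) + (-167) + (-90) + (-15) + (-130) + (-50) = -743
Area = |Σ|/2 = 371.5.

371.5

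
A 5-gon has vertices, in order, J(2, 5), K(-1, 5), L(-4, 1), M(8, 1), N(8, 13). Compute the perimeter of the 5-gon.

|JK| = √((-3)² + (0)²) = √9 = 3
|KL| = √((-3)² + (-4)²) = √25 = 5
|LM| = √((12)² + (0)²) = √144 = 12
|MN| = √((0)² + (12)²) = √144 = 12
|NJ| = √((-6)² + (-8)²) = √100 = 10
Perimeter = 3 + 5 + 12 + 12 + 10 = 42.

42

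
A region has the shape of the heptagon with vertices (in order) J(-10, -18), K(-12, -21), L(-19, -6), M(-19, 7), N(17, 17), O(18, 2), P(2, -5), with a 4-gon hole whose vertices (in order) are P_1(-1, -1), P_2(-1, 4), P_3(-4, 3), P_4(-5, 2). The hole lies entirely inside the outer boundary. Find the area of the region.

Outer boundary:
Apply the surveyor's formula: 2A = Σ (x_i·y_{i+1} − x_{i+1}·y_i), indices taken mod 7.
Σ = (-6) + (-327) + (-247) + (-442) + (-272) + (-94) + (-86) = -1474
Area = |Σ|/2 = 737.
Hole:
Apply the shoelace (surveyor's) formula: 2A = Σ (x_i·y_{i+1} − x_{i+1}·y_i), indices taken mod 4.
P_1→P_2: (-1)(4) − (-1)(-1) = -5
P_2→P_3: (-1)(3) − (-4)(4) = 13
P_3→P_4: (-4)(2) − (-5)(3) = 7
P_4→P_1: (-5)(-1) − (-1)(2) = 7
Σ = 22
Area = |Σ|/2 = 11.
Net area = 737 − 11 = 726.

726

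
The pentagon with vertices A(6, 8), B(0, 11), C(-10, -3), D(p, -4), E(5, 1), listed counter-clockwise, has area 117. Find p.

-9

The doubled signed area Σ (x_i y_{i+1} − x_{i+1} y_i) is linear in p.
With p=0 it equals 270; the coefficient of p is 4 (from the two edges through D).
So 4·p + 270 = 2·117 = 234 ⇒ p = -9.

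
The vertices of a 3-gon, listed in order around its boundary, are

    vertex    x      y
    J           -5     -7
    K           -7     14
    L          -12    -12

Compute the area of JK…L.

Apply the shoelace formula: 2A = Σ (x_i·y_{i+1} − x_{i+1}·y_i), indices taken mod 3.
Σ = (-119) + (252) + (24) = 157
Area = |Σ|/2 = 78.5.

78.5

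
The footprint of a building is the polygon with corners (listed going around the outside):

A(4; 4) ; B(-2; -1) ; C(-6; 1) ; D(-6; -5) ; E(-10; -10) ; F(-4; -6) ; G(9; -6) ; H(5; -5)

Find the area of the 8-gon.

Apply Gauss's area formula: 2A = Σ (x_i·y_{i+1} − x_{i+1}·y_i), indices taken mod 8.
Cross-terms: 4, -8, 36, 10, 20, 78, -15, 40  ⇒  Σ = 165
Area = |Σ|/2 = 82.5.

82.5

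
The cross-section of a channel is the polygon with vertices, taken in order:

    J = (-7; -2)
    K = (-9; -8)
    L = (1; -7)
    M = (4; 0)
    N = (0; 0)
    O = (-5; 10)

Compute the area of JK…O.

Apply Gauss's area formula: 2A = Σ (x_i·y_{i+1} − x_{i+1}·y_i), indices taken mod 6.
Cross-terms: 38, 71, 28, 0, 0, 80  ⇒  Σ = 217
Area = |Σ|/2 = 108.5.

108.5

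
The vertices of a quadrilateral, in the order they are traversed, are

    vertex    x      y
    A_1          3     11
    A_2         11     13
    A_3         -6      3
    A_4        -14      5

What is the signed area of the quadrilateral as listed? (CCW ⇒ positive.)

-64

Apply the shoelace formula: 2A = Σ (x_i·y_{i+1} − x_{i+1}·y_i), indices taken mod 4.
Cross-terms: -82, 111, 12, -169  ⇒  Σ = -128
Signed area = Σ/2 = -64 (negative ⇒ clockwise traversal).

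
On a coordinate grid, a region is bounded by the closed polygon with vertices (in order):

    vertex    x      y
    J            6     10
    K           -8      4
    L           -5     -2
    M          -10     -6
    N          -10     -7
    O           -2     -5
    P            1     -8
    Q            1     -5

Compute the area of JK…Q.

Cross-terms: 104, 36, 10, 10, 36, 21, 3, 40  ⇒  Σ = 260
Area = |Σ|/2 = 130.

130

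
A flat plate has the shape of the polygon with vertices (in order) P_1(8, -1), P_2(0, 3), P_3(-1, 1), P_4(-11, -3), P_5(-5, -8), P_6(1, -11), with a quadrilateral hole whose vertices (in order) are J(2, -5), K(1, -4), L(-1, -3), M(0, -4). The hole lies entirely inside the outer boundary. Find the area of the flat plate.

131

Outer boundary:
Σ = (24) + (3) + (14) + (73) + (63) + (87) = 264
Area = |Σ|/2 = 132.
Hole:
Cross-terms: -3, -7, 4, 8  ⇒  Σ = 2
Area = |Σ|/2 = 1.
Net area = 132 − 1 = 131.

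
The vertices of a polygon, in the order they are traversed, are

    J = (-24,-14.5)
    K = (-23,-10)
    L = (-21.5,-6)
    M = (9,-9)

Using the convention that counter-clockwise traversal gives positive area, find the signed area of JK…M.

Σ = (-93.5) + (-77) + (247.5) + (-346.5) = -269.5
Signed area = Σ/2 = -134.75 (negative ⇒ clockwise traversal).

-134.75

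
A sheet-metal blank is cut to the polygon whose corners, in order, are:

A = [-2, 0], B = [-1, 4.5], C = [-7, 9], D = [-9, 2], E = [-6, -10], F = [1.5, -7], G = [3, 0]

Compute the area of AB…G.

Apply the shoelace formula: 2A = Σ (x_i·y_{i+1} − x_{i+1}·y_i), indices taken mod 7.
Σ = (-9) + (22.5) + (67) + (102) + (57) + (21) + (0) = 260.5
Area = |Σ|/2 = 130.25.

130.25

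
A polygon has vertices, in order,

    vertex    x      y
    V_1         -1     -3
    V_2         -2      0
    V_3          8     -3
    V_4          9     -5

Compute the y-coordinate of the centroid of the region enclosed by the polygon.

Apply the shoelace formula. First the cross-terms c_i = x_i·y_{i+1} − x_{i+1}·y_i:
  -6, 6, -13, -32  ⇒  2A = -45, A = -22.5.
Then Σ (y_i + y_{i+1})·c_i = 360, so ȳ = 360 / (6·(-22.5)) = -8/3.

-8/3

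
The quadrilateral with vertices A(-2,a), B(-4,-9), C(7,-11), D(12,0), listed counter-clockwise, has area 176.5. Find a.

6

The doubled signed area Σ (x_i y_{i+1} − x_{i+1} y_i) is linear in a.
With a=0 it equals 257; the coefficient of a is 16 (from the two edges through A).
So 16·a + 257 = 2·176.5 = 353 ⇒ a = 6.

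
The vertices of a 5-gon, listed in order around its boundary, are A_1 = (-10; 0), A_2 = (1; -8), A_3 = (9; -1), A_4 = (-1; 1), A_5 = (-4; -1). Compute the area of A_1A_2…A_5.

77

Apply the surveyor's formula: 2A = Σ (x_i·y_{i+1} − x_{i+1}·y_i), indices taken mod 5.
A_1→A_2: (-10)(-8) − (1)(0) = 80
A_2→A_3: (1)(-1) − (9)(-8) = 71
A_3→A_4: (9)(1) − (-1)(-1) = 8
A_4→A_5: (-1)(-1) − (-4)(1) = 5
A_5→A_1: (-4)(0) − (-10)(-1) = -10
Σ = 154
Area = |Σ|/2 = 77.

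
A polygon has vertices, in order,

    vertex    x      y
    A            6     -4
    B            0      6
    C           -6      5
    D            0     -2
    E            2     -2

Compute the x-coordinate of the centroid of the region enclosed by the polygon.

-8/69

Apply the shoelace (surveyor's) formula. First the cross-terms c_i = x_i·y_{i+1} − x_{i+1}·y_i:
  36, 36, 12, 4, 4  ⇒  2A = 92, A = 46.
Then Σ (x_i + x_{i+1})·c_i = -32, so x̄ = -32 / (6·46) = -8/69.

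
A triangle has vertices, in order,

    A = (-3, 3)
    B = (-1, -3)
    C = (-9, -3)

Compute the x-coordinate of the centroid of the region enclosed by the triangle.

Apply the shoelace formula. First the cross-terms c_i = x_i·y_{i+1} − x_{i+1}·y_i:
  12, -24, -36  ⇒  2A = -48, A = -24.
Then Σ (x_i + x_{i+1})·c_i = 624, so x̄ = 624 / (6·(-24)) = -13/3.

-13/3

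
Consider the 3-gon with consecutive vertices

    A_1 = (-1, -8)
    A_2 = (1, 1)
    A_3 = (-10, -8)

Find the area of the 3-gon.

40.5

Σ = (7) + (2) + (72) = 81
Area = |Σ|/2 = 40.5.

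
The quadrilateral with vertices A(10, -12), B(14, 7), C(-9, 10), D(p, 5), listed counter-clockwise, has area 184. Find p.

-1

Write out the shoelace sum; only the two edges meeting at D involve p:
2·Area = [((-9)·5 − p·10) + (p·(-12) − 10·5)] + 441
       = -22·p + 346 = 368
⇒ p = -1.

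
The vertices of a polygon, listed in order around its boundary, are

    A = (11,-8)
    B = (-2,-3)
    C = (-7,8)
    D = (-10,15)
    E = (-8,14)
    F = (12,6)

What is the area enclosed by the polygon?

Apply Gauss's area formula: 2A = Σ (x_i·y_{i+1} − x_{i+1}·y_i), indices taken mod 6.
A→B: (11)(-3) − (-2)(-8) = -49
B→C: (-2)(8) − (-7)(-3) = -37
C→D: (-7)(15) − (-10)(8) = -25
D→E: (-10)(14) − (-8)(15) = -20
E→F: (-8)(6) − (12)(14) = -216
F→A: (12)(-8) − (11)(6) = -162
Σ = -509
Area = |Σ|/2 = 254.5.

254.5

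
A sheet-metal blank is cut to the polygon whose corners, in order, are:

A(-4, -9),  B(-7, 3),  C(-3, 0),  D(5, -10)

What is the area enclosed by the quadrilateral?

60.5

Σ = (-75) + (9) + (30) + (-85) = -121
Area = |Σ|/2 = 60.5.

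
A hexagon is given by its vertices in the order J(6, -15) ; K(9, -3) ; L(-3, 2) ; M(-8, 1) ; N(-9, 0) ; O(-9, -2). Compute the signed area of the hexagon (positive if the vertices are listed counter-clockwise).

156.5

Apply Gauss's area formula: 2A = Σ (x_i·y_{i+1} − x_{i+1}·y_i), indices taken mod 6.
Σ = (117) + (9) + (13) + (9) + (18) + (147) = 313
Signed area = Σ/2 = 156.5 (positive ⇒ counter-clockwise traversal).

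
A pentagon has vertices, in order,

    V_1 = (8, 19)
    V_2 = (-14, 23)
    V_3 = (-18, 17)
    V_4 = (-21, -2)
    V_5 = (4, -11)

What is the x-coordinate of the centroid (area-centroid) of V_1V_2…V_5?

Apply the shoelace formula. First the cross-terms c_i = x_i·y_{i+1} − x_{i+1}·y_i:
  450, 176, 393, 239, 164  ⇒  2A = 1422, A = 711.
Then Σ (x_i + x_{i+1})·c_i = -25754, so x̄ = -25754 / (6·711) = -163/27.

-163/27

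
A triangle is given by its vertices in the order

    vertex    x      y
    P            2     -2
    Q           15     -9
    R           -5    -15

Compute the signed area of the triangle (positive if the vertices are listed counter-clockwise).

Σ = (12) + (-270) + (40) = -218
Signed area = Σ/2 = -109 (negative ⇒ clockwise traversal).

-109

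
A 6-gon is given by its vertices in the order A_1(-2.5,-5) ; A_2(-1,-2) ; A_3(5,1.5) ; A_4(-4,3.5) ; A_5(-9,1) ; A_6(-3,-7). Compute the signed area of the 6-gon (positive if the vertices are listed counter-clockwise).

Apply the shoelace formula: 2A = Σ (x_i·y_{i+1} − x_{i+1}·y_i), indices taken mod 6.
Σ = (0) + (8.5) + (23.5) + (27.5) + (66) + (-2.5) = 123
Signed area = Σ/2 = 61.5 (positive ⇒ counter-clockwise traversal).

61.5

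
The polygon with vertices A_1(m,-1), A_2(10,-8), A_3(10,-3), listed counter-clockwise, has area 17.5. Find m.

3

Write out the shoelace sum; only the two edges meeting at A_1 involve m:
2·Area = [(10·(-1) − m·(-3)) + (m·(-8) − 10·(-1))] + 50
       = -5·m + 50 = 35
⇒ m = 3.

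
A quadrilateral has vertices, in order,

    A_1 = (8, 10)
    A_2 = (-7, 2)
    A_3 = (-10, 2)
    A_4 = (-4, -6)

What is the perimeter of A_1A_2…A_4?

50

|A_1A_2| = √((-15)² + (-8)²) = √289 = 17
|A_2A_3| = √((-3)² + (0)²) = √9 = 3
|A_3A_4| = √((6)² + (-8)²) = √100 = 10
|A_4A_1| = √((12)² + (16)²) = √400 = 20
Perimeter = 17 + 3 + 10 + 20 = 50.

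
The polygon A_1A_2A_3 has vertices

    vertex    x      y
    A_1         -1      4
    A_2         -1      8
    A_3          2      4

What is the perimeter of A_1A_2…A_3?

12

|A_1A_2| = √((0)² + (4)²) = √16 = 4
|A_2A_3| = √((3)² + (-4)²) = √25 = 5
|A_3A_1| = √((-3)² + (0)²) = √9 = 3
Perimeter = 4 + 5 + 3 = 12.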